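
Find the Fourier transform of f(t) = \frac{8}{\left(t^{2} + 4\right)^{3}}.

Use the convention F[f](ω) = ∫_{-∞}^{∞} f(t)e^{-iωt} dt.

F(ω) = \frac{\pi \left(4 \omega^{2} + 6 \left|{\omega}\right| + 3\right) e^{- 2 \left|{\omega}\right|}}{32}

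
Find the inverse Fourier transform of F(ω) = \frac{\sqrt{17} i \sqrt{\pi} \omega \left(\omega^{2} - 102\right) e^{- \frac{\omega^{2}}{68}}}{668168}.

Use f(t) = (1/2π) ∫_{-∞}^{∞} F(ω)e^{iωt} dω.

f(t) = t^{3} e^{- 17 t^{2}}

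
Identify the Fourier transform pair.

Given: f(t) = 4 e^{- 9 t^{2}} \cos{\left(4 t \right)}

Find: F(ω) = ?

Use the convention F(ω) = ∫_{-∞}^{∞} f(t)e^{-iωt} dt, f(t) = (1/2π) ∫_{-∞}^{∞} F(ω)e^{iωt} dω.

F(ω) = \frac{2 \sqrt{\pi} \left(e^{\frac{4 \omega}{9}} + 1\right) e^{- \frac{\omega^{2}}{36} - \frac{2 \omega}{9} - \frac{4}{9}}}{3}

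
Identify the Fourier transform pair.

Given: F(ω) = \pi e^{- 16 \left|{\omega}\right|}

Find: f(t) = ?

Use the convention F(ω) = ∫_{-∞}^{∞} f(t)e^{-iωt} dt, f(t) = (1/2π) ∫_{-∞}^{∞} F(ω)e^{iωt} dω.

f(t) = \frac{16}{t^{2} + 256}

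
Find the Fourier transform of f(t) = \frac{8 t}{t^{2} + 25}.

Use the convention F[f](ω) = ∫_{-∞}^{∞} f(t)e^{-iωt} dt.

F(ω) = - 8 i \pi e^{- 5 \left|{\omega}\right|} \operatorname{sign}{\left(\omega \right)}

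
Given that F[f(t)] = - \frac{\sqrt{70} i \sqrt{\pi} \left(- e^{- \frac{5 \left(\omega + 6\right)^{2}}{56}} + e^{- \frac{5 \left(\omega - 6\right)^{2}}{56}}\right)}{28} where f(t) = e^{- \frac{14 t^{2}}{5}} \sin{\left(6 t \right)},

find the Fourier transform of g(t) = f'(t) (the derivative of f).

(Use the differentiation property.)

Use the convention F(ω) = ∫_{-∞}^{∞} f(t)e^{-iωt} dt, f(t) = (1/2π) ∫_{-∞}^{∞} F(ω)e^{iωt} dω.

F[g](ω) = \frac{\sqrt{70} \sqrt{\pi} \omega \left(e^{\frac{15 \omega}{7}} - 1\right) e^{- \frac{5 \omega^{2}}{56} - \frac{15 \omega}{14} - \frac{45}{14}}}{28}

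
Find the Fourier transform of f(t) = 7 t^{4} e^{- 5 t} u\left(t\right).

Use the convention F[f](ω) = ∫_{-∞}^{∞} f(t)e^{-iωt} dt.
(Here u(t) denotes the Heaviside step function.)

F(ω) = \frac{168}{\left(i \omega + 5\right)^{5}}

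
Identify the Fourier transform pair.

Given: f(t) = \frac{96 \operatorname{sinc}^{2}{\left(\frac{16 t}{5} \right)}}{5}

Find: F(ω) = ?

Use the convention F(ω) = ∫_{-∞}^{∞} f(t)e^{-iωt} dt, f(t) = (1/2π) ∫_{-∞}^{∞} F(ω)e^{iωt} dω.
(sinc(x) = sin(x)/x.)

F(ω) = \begin{cases} \frac{3 \pi \left(32 - 5 \left|{\omega}\right|\right)}{16} & \text{for}\: \omega > - \frac{32}{5} \wedge \omega < \frac{32}{5} \\0 & \text{otherwise} \end{cases}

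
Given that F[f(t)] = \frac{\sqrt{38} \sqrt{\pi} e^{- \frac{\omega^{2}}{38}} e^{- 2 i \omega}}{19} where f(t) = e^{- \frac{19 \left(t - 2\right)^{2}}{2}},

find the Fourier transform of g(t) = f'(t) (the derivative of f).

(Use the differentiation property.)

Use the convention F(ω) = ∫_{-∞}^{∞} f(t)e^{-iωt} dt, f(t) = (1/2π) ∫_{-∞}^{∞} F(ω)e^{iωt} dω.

F[g](ω) = \frac{\sqrt{38} i \sqrt{\pi} \omega e^{- \frac{\omega \left(\omega + 76 i\right)}{38}}}{19}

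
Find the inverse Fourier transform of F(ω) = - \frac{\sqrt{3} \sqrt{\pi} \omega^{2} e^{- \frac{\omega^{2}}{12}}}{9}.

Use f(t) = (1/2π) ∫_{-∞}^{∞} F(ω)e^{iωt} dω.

f(t) = \left(12 t^{2} - 2\right) e^{- 3 t^{2}}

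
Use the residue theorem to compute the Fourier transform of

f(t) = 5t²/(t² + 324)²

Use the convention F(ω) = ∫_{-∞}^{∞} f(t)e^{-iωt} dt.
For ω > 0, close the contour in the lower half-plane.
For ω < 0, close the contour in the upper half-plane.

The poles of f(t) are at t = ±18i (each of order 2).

Let g(z) = f(z)e^{-iωz}; for large |z| the factor e^{-iωz} decays in the lower half-plane when ω > 0 and in the upper half-plane when ω < 0.

Case ω > 0 (lower half-plane, clockwise contour ⇒ F(ω) = -2πi·ΣRes):
  Res_{z = - 18 i} g(z) = \frac{5 i \left(1 - 18 \omega\right) e^{- 18 \omega}}{72} (pole of order 2)
  F(ω) = -2πi·ΣRes = \frac{5 \pi \left(1 - 18 \omega\right) e^{- 18 \omega}}{36}

Case ω < 0 (upper half-plane, counterclockwise contour ⇒ F(ω) = +2πi·ΣRes):
  Res_{z = 18 i} g(z) = \frac{5 i \left(- 18 \omega - 1\right) e^{18 \omega}}{72} (pole of order 2)
  F(ω) = 2πi·ΣRes = \frac{5 \pi \left(18 \omega + 1\right) e^{18 \omega}}{36}

Both cases combine into a single formula in |ω|:

F(ω) = \frac{5 \pi \left(1 - 18 \left|{\omega}\right|\right) e^{- 18 \left|{\omega}\right|}}{36}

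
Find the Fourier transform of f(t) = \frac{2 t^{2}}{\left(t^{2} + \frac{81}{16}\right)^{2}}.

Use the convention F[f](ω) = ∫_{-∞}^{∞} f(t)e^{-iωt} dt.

F(ω) = \frac{\pi \left(4 - 9 \left|{\omega}\right|\right) e^{- \frac{9 \left|{\omega}\right|}{4}}}{9}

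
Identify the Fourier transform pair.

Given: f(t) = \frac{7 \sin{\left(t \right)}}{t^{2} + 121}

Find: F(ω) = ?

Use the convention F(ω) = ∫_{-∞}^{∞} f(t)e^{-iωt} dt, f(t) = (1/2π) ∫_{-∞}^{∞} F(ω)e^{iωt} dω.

F(ω) = \frac{7 i \pi e^{- 11 \left|{\omega + 1}\right|}}{22} - \frac{7 i \pi e^{- 11 \left|{\omega - 1}\right|}}{22}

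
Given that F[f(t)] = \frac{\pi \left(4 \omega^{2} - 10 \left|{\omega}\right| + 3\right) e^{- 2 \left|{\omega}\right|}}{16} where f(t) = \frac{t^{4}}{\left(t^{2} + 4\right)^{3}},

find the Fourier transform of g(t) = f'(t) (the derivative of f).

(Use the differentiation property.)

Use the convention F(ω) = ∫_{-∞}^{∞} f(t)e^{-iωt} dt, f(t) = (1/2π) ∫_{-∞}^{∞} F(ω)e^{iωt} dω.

F[g](ω) = \frac{i \pi \omega \left(4 \omega^{2} - 10 \left|{\omega}\right| + 3\right) e^{- 2 \left|{\omega}\right|}}{16}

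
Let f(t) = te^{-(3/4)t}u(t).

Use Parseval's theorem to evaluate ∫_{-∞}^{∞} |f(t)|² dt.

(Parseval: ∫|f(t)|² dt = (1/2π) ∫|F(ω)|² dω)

∫|f(t)|² dt = \frac{16}{27}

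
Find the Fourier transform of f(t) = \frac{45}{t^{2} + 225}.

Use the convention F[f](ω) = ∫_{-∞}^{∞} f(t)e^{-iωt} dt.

F(ω) = 3 \pi e^{- 15 \left|{\omega}\right|}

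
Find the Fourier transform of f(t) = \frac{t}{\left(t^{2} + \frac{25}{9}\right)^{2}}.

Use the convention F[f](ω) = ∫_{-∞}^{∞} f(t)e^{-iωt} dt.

F(ω) = - \frac{3 i \pi \omega e^{- \frac{5 \left|{\omega}\right|}{3}}}{10}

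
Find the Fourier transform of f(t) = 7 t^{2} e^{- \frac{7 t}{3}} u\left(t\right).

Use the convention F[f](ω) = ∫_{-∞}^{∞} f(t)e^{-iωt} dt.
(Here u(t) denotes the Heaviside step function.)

F(ω) = \frac{378}{\left(3 i \omega + 7\right)^{3}}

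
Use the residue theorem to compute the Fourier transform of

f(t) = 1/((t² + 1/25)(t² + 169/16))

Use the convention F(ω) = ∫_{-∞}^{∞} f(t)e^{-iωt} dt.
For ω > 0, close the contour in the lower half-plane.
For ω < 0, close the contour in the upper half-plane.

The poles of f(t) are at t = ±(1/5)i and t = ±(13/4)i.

Let g(z) = f(z)e^{-iωz}; for large |z| the factor e^{-iωz} decays in the lower half-plane when ω > 0 and in the upper half-plane when ω < 0.

Case ω > 0 (lower half-plane, clockwise contour ⇒ F(ω) = -2πi·ΣRes):
  Res_{z = - \frac{i}{5}} g(z) = \frac{1000 i e^{- \frac{\omega}{5}}}{4209}
  Res_{z = - \frac{13 i}{4}} g(z) = - \frac{800 i e^{- \frac{13 \omega}{4}}}{54717}
  F(ω) = -2πi·ΣRes = - \frac{1600 \pi e^{- \frac{13 \omega}{4}}}{54717} + \frac{2000 \pi e^{- \frac{\omega}{5}}}{4209}

Case ω < 0 (upper half-plane, counterclockwise contour ⇒ F(ω) = +2πi·ΣRes):
  Res_{z = \frac{i}{5}} g(z) = - \frac{1000 i e^{\frac{\omega}{5}}}{4209}
  Res_{z = \frac{13 i}{4}} g(z) = \frac{800 i e^{\frac{13 \omega}{4}}}{54717}
  F(ω) = 2πi·ΣRes = \frac{400 \pi \left(65 e^{\frac{\omega}{5}} - 4 e^{\frac{13 \omega}{4}}\right)}{54717}

Both cases combine into a single formula in |ω|:

F(ω) = - \frac{1600 \pi e^{- \frac{13 \left|{\omega}\right|}{4}}}{54717} + \frac{2000 \pi e^{- \frac{\left|{\omega}\right|}{5}}}{4209}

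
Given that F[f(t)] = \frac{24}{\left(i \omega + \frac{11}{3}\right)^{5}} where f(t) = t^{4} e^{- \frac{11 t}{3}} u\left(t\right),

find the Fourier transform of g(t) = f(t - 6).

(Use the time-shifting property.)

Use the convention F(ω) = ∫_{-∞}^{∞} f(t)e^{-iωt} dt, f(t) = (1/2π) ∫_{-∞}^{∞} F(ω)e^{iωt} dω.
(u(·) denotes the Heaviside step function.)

F[g](ω) = \frac{5832 e^{- 6 i \omega}}{\left(3 i \omega + 11\right)^{5}}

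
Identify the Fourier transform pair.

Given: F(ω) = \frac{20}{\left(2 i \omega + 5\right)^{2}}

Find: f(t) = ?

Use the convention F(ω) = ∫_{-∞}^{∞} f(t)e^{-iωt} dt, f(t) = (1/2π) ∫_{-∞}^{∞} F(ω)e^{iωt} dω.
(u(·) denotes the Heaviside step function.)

f(t) = 5 t e^{- \frac{5 t}{2}} u\left(t\right)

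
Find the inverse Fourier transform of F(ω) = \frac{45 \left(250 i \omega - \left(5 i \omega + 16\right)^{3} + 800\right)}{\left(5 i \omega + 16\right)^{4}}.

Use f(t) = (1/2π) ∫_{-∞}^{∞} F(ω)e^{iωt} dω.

f(t) = 9 \left(t^{2} - 1\right) e^{- \frac{16 t}{5}} u\left(t\right)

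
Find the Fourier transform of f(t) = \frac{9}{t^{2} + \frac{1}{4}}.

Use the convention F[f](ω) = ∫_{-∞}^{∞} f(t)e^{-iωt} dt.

F(ω) = 18 \pi e^{- \frac{\left|{\omega}\right|}{2}}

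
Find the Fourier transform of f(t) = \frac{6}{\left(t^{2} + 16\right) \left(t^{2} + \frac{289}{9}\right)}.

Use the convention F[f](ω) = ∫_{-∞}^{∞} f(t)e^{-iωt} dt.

F(ω) = \frac{27 \pi e^{- 4 \left|{\omega}\right|}}{290} - \frac{162 \pi e^{- \frac{17 \left|{\omega}\right|}{3}}}{2465}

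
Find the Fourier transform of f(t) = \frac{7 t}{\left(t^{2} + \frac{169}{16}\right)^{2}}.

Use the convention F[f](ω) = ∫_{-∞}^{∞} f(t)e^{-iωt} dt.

F(ω) = - \frac{14 i \pi \omega e^{- \frac{13 \left|{\omega}\right|}{4}}}{13}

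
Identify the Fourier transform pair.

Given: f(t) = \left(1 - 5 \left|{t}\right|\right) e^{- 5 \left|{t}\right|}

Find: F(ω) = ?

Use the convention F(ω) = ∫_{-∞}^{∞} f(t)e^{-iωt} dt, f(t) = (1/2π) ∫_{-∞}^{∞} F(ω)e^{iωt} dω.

F(ω) = \frac{20 \omega^{2}}{\left(\omega^{2} + 25\right)^{2}}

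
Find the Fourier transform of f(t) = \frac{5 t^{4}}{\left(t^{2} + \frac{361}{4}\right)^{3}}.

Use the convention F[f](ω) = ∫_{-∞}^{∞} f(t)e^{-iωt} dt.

F(ω) = \frac{5 \pi \left(361 \omega^{2} - 190 \left|{\omega}\right| + 12\right) e^{- \frac{19 \left|{\omega}\right|}{2}}}{304}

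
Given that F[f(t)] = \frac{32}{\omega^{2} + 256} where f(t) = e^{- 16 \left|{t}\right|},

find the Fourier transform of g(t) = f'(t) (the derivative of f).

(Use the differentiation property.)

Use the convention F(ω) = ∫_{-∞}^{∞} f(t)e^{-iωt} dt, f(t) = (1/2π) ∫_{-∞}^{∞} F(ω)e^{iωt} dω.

F[g](ω) = \frac{32 i \omega}{\omega^{2} + 256}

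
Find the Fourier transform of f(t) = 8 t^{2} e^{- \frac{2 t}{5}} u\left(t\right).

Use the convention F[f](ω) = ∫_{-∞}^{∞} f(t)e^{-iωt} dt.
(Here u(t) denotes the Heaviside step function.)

F(ω) = \frac{2000}{\left(5 i \omega + 2\right)^{3}}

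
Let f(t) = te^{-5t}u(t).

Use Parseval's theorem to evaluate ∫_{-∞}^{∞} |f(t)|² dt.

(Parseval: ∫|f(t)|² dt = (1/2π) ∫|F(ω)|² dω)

∫|f(t)|² dt = \frac{1}{500}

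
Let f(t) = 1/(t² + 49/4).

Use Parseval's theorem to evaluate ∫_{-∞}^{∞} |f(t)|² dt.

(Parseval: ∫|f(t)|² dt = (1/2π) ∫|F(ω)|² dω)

∫|f(t)|² dt = \frac{4 \pi}{343}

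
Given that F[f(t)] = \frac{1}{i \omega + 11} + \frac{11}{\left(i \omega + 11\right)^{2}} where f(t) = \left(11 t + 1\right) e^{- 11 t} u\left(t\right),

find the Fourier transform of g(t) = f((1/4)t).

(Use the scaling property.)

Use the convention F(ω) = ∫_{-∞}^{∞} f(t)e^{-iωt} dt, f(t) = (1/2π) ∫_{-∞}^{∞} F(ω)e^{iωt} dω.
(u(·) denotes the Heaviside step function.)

F[g](ω) = \frac{8 \left(- 2 i \omega - 11\right)}{16 \omega^{2} - 88 i \omega - 121}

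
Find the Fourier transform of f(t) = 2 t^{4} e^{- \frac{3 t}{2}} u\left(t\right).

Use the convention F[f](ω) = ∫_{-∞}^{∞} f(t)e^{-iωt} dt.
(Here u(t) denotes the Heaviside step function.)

F(ω) = \frac{1536}{\left(2 i \omega + 3\right)^{5}}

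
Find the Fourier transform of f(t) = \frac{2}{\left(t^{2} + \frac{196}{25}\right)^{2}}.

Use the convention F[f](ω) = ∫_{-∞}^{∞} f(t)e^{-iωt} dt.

F(ω) = \frac{25 \pi \left(14 \left|{\omega}\right| + 5\right) e^{- \frac{14 \left|{\omega}\right|}{5}}}{2744}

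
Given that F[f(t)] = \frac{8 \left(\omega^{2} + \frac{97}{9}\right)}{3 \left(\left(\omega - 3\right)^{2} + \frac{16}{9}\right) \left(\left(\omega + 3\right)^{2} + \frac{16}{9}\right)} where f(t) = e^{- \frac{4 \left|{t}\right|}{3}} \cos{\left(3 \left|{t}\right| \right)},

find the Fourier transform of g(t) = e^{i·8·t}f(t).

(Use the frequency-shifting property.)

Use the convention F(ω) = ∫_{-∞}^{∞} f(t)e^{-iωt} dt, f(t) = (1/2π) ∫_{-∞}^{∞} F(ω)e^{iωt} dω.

F[g](ω) = \frac{24 \left(9 \left(\omega - 8\right)^{2} + 97\right)}{\left(9 \left(\omega - 11\right)^{2} + 16\right) \left(9 \left(\omega - 5\right)^{2} + 16\right)}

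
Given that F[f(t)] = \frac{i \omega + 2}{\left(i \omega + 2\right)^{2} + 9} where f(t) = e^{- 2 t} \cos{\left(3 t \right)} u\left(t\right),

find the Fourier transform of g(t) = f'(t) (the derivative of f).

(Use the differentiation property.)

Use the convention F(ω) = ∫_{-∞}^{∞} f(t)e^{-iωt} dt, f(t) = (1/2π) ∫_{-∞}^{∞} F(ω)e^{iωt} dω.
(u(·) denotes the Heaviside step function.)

F[g](ω) = \frac{i \omega \left(i \omega + 2\right)}{\left(i \omega + 2\right)^{2} + 9}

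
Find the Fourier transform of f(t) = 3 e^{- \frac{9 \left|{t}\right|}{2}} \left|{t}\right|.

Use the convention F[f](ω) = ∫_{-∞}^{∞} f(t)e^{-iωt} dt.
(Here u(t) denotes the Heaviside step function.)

F(ω) = \frac{24 \left(81 - 4 \omega^{2}\right)}{\left(4 \omega^{2} + 81\right)^{2}}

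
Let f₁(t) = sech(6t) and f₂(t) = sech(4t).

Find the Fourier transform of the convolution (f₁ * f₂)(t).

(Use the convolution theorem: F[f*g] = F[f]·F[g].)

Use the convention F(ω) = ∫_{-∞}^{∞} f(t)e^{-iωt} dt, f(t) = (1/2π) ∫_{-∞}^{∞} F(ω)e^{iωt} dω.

F[f₁*f₂](ω) = \frac{\pi^{2}}{24 \cosh{\left(\frac{\pi \omega}{12} \right)} \cosh{\left(\frac{\pi \omega}{8} \right)}}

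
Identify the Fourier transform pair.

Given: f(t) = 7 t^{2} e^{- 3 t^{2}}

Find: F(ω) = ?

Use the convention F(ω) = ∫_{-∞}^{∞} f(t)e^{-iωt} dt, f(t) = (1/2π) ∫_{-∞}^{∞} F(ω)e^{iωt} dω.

F(ω) = \frac{7 \sqrt{3} \sqrt{\pi} \left(6 - \omega^{2}\right) e^{- \frac{\omega^{2}}{12}}}{108}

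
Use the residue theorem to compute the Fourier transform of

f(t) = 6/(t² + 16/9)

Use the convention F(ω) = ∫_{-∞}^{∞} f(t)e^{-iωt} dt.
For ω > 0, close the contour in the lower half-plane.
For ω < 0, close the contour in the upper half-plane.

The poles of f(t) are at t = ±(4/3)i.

Let g(z) = f(z)e^{-iωz}; for large |z| the factor e^{-iωz} decays in the lower half-plane when ω > 0 and in the upper half-plane when ω < 0.

Case ω > 0 (lower half-plane, clockwise contour ⇒ F(ω) = -2πi·ΣRes):
  Res_{z = - \frac{4 i}{3}} g(z) = \frac{9 i e^{- \frac{4 \omega}{3}}}{4}
  F(ω) = -2πi·ΣRes = \frac{9 \pi e^{- \frac{4 \omega}{3}}}{2}

Case ω < 0 (upper half-plane, counterclockwise contour ⇒ F(ω) = +2πi·ΣRes):
  Res_{z = \frac{4 i}{3}} g(z) = - \frac{9 i e^{\frac{4 \omega}{3}}}{4}
  F(ω) = 2πi·ΣRes = \frac{9 \pi e^{\frac{4 \omega}{3}}}{2}

Both cases combine into a single formula in |ω|:

F(ω) = \frac{9 \pi e^{- \frac{4 \left|{\omega}\right|}{3}}}{2}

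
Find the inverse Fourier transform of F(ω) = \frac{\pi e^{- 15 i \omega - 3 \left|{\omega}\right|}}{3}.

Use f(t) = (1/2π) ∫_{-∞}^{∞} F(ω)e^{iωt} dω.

f(t) = \frac{1}{\left(t - 15\right)^{2} + 9}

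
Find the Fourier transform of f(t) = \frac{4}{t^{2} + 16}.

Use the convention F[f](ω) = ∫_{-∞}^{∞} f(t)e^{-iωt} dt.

F(ω) = \pi e^{- 4 \left|{\omega}\right|}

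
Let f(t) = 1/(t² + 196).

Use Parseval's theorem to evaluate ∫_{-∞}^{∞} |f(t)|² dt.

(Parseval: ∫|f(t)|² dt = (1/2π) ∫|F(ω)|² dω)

∫|f(t)|² dt = \frac{\pi}{5488}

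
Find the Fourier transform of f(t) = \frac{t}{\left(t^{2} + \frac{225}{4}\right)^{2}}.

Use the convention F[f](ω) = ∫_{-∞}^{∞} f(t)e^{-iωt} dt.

F(ω) = - \frac{i \pi \omega e^{- \frac{15 \left|{\omega}\right|}{2}}}{15}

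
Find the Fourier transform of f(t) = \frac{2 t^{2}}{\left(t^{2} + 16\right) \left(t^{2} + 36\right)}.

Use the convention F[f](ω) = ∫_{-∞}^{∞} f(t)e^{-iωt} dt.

F(ω) = \frac{\pi \left(3 - 2 e^{2 \left|{\omega}\right|}\right) e^{- 6 \left|{\omega}\right|}}{5}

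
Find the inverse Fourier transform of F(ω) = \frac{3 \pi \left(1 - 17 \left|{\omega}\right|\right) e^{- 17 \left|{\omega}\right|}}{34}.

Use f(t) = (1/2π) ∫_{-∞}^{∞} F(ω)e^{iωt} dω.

f(t) = \frac{3 t^{2}}{\left(t^{2} + 289\right)^{2}}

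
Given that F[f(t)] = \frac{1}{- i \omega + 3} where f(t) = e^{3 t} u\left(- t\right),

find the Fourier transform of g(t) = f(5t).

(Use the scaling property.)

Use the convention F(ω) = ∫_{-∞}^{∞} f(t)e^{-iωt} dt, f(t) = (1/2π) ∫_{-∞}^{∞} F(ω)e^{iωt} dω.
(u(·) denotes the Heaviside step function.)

F[g](ω) = \frac{i}{\omega + 15 i}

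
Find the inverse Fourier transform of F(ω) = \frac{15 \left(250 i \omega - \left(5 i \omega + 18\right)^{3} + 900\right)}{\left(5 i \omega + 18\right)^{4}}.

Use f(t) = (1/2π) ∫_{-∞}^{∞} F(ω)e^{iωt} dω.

f(t) = 3 \left(t^{2} - 1\right) e^{- \frac{18 t}{5}} u\left(t\right)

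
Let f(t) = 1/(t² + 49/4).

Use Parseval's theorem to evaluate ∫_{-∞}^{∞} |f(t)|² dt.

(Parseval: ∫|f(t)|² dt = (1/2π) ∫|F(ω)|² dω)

∫|f(t)|² dt = \frac{4 \pi}{343}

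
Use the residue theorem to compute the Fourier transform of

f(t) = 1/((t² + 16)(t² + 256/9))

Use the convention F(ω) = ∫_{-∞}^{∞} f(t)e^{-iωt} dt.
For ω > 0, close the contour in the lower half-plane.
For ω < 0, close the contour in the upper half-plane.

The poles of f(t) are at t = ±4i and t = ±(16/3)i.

Let g(z) = f(z)e^{-iωz}; for large |z| the factor e^{-iωz} decays in the lower half-plane when ω > 0 and in the upper half-plane when ω < 0.

Case ω > 0 (lower half-plane, clockwise contour ⇒ F(ω) = -2πi·ΣRes):
  Res_{z = - 4 i} g(z) = \frac{9 i e^{- 4 \omega}}{896}
  Res_{z = - \frac{16 i}{3}} g(z) = - \frac{27 i e^{- \frac{16 \omega}{3}}}{3584}
  F(ω) = -2πi·ΣRes = \frac{9 \pi e^{- 4 \omega}}{448} - \frac{27 \pi e^{- \frac{16 \omega}{3}}}{1792}

Case ω < 0 (upper half-plane, counterclockwise contour ⇒ F(ω) = +2πi·ΣRes):
  Res_{z = 4 i} g(z) = - \frac{9 i e^{4 \omega}}{896}
  Res_{z = \frac{16 i}{3}} g(z) = \frac{27 i e^{\frac{16 \omega}{3}}}{3584}
  F(ω) = 2πi·ΣRes = \frac{9 \pi \left(- 3 e^{\frac{16 \omega}{3}} + 4 e^{4 \omega}\right)}{1792}

Both cases combine into a single formula in |ω|:

F(ω) = \frac{9 \pi e^{- 4 \left|{\omega}\right|}}{448} - \frac{27 \pi e^{- \frac{16 \left|{\omega}\right|}{3}}}{1792}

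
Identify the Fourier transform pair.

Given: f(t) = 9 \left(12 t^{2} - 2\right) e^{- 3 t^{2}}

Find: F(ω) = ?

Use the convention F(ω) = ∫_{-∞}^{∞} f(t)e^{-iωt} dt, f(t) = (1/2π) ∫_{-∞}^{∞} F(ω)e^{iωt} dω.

F(ω) = - \sqrt{3} \sqrt{\pi} \omega^{2} e^{- \frac{\omega^{2}}{12}}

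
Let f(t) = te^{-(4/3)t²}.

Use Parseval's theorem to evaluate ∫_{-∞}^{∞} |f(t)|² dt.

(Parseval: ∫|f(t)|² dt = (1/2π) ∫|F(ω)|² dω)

∫|f(t)|² dt = \frac{3 \sqrt{6} \sqrt{\pi}}{64}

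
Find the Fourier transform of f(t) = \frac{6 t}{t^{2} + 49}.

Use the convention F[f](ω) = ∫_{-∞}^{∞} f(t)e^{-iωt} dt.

F(ω) = - 6 i \pi e^{- 7 \left|{\omega}\right|} \operatorname{sign}{\left(\omega \right)}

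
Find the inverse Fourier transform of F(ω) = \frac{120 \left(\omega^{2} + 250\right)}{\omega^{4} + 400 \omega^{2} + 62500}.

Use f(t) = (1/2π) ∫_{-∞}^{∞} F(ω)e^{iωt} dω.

f(t) = 4 e^{- 15 \left|{t}\right|} \cos{\left(5 \left|{t}\right| \right)}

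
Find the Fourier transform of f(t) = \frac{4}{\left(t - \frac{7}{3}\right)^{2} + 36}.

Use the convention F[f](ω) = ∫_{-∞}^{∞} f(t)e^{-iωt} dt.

F(ω) = \frac{2 \pi e^{- \frac{7 i \omega}{3} - 6 \left|{\omega}\right|}}{3}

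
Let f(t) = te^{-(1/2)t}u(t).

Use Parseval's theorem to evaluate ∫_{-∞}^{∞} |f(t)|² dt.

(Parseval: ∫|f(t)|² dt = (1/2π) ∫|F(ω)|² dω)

∫|f(t)|² dt = 2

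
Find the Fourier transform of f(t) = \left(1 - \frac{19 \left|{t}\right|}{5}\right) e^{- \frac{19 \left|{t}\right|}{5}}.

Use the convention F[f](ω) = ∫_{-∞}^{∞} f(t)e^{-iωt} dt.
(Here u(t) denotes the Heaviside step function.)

F(ω) = \frac{9500 \omega^{2}}{\left(25 \omega^{2} + 361\right)^{2}}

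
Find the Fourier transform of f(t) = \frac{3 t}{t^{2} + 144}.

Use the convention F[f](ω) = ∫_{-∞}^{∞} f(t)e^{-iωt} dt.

F(ω) = - 3 i \pi e^{- 12 \left|{\omega}\right|} \operatorname{sign}{\left(\omega \right)}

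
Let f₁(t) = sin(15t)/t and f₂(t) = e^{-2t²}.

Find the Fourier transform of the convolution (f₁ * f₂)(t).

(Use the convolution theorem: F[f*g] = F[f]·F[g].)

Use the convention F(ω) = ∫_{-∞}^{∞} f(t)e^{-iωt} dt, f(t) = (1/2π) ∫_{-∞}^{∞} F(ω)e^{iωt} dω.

F[f₁*f₂](ω) = \begin{cases} \frac{\sqrt{2} \pi^{\frac{3}{2}} e^{- \frac{\omega^{2}}{8}}}{2} & \text{for}\: \omega > -15 \wedge \omega < 15 \\0 & \text{otherwise} \end{cases}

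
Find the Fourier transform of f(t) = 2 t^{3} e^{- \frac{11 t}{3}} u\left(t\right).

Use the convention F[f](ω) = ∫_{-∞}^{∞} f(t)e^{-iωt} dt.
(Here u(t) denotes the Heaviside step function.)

F(ω) = \frac{972}{\left(3 i \omega + 11\right)^{4}}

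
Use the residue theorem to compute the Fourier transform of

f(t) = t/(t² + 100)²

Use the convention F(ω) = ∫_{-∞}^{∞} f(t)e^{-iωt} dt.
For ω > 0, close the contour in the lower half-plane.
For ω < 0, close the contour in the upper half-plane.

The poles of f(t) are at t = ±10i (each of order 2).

Let g(z) = f(z)e^{-iωz}; for large |z| the factor e^{-iωz} decays in the lower half-plane when ω > 0 and in the upper half-plane when ω < 0.

Case ω > 0 (lower half-plane, clockwise contour ⇒ F(ω) = -2πi·ΣRes):
  Res_{z = - 10 i} g(z) = \frac{\omega e^{- 10 \omega}}{40} (pole of order 2)
  F(ω) = -2πi·ΣRes = - \frac{i \pi \omega e^{- 10 \omega}}{20}

Case ω < 0 (upper half-plane, counterclockwise contour ⇒ F(ω) = +2πi·ΣRes):
  Res_{z = 10 i} g(z) = - \frac{\omega e^{10 \omega}}{40} (pole of order 2)
  F(ω) = 2πi·ΣRes = - \frac{i \pi \omega e^{10 \omega}}{20}

Both cases combine into a single formula in |ω|:

F(ω) = - \frac{i \pi \omega e^{- 10 \left|{\omega}\right|}}{20}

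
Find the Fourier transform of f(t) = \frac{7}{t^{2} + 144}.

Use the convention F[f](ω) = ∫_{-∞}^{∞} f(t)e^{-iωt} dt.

F(ω) = \frac{7 \pi e^{- 12 \left|{\omega}\right|}}{12}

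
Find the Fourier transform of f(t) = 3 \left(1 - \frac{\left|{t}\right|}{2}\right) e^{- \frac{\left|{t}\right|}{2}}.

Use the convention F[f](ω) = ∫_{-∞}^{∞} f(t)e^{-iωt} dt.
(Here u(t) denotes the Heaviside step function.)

F(ω) = \frac{96 \omega^{2}}{\left(4 \omega^{2} + 1\right)^{2}}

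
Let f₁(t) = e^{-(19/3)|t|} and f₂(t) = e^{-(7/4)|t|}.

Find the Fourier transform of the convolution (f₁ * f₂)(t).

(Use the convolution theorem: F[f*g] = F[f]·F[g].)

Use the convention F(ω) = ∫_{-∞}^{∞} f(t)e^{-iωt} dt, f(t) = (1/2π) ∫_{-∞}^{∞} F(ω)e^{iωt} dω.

F[f₁*f₂](ω) = \frac{6384}{144 \omega^{4} + 6217 \omega^{2} + 17689}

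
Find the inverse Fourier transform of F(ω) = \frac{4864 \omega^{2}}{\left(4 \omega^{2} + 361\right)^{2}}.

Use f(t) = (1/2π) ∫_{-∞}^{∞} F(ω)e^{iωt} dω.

f(t) = 8 \left(1 - \frac{19 \left|{t}\right|}{2}\right) e^{- \frac{19 \left|{t}\right|}{2}}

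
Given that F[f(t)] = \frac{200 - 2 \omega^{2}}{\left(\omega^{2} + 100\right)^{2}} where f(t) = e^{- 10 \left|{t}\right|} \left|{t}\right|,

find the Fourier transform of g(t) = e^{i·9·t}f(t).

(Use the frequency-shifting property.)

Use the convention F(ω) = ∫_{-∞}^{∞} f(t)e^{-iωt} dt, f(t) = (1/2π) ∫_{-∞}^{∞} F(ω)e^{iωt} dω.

F[g](ω) = \frac{2 \left(100 - \left(\omega - 9\right)^{2}\right)}{\left(\left(\omega - 9\right)^{2} + 100\right)^{2}}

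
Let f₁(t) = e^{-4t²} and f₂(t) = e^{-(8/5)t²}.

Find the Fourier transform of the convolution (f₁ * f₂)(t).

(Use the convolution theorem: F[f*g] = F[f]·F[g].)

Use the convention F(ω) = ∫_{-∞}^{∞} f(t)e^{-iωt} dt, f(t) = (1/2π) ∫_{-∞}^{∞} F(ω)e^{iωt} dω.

F[f₁*f₂](ω) = \frac{\sqrt{10} \pi e^{- \frac{7 \omega^{2}}{32}}}{8}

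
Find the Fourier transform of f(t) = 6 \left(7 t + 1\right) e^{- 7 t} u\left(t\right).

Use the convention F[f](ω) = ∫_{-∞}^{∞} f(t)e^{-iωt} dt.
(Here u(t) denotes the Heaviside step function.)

F(ω) = \frac{6 \left(- i \omega - 14\right)}{\omega^{2} - 14 i \omega - 49}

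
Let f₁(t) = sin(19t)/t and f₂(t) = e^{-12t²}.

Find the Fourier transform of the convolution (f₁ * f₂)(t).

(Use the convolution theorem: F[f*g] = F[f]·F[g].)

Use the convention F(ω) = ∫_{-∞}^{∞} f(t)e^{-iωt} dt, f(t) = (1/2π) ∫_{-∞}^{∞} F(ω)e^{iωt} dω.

F[f₁*f₂](ω) = \begin{cases} \frac{\sqrt{3} \pi^{\frac{3}{2}} e^{- \frac{\omega^{2}}{48}}}{6} & \text{for}\: \omega > -19 \wedge \omega < 19 \\0 & \text{otherwise} \end{cases}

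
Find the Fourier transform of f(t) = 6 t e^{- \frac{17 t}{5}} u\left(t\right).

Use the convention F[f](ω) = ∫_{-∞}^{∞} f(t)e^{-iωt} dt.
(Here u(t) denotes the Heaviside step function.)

F(ω) = \frac{150}{\left(5 i \omega + 17\right)^{2}}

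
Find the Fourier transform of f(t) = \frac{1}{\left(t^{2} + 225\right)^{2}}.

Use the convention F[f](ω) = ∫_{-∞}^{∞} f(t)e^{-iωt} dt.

F(ω) = \frac{\pi \left(15 \left|{\omega}\right| + 1\right) e^{- 15 \left|{\omega}\right|}}{6750}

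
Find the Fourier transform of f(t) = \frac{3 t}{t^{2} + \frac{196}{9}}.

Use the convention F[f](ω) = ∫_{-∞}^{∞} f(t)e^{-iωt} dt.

F(ω) = - 3 i \pi e^{- \frac{14 \left|{\omega}\right|}{3}} \operatorname{sign}{\left(\omega \right)}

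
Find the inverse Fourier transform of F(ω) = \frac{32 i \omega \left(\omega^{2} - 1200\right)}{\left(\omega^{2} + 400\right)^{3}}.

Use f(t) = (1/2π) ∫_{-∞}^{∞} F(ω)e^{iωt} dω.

f(t) = 8 t e^{- 20 \left|{t}\right|} \left|{t}\right|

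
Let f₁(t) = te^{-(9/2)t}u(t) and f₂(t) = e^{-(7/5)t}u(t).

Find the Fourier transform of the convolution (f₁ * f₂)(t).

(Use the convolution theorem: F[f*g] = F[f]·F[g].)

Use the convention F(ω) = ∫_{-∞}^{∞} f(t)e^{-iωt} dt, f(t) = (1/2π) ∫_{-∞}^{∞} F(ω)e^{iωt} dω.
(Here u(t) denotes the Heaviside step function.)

F[f₁*f₂](ω) = \frac{20}{\left(2 i \omega + 9\right)^{2} \left(5 i \omega + 7\right)}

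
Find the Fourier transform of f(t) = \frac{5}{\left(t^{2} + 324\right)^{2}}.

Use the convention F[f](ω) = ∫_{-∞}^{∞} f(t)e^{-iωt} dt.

F(ω) = \frac{5 \pi \left(18 \left|{\omega}\right| + 1\right) e^{- 18 \left|{\omega}\right|}}{11664}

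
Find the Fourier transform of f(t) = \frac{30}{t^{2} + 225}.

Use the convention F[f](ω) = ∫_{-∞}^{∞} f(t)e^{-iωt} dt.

F(ω) = 2 \pi e^{- 15 \left|{\omega}\right|}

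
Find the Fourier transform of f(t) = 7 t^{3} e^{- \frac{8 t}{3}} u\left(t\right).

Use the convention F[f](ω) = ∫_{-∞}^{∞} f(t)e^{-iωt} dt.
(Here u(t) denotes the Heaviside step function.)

F(ω) = \frac{3402}{\left(3 i \omega + 8\right)^{4}}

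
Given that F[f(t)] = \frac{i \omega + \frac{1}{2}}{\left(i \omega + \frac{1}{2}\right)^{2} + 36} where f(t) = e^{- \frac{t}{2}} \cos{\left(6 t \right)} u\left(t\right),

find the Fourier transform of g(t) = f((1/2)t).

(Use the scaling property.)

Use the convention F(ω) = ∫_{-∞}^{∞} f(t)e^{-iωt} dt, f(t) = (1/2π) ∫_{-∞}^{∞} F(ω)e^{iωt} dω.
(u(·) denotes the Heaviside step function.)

F[g](ω) = \frac{4 \left(4 i \omega + 1\right)}{\left(4 i \omega + 1\right)^{2} + 144}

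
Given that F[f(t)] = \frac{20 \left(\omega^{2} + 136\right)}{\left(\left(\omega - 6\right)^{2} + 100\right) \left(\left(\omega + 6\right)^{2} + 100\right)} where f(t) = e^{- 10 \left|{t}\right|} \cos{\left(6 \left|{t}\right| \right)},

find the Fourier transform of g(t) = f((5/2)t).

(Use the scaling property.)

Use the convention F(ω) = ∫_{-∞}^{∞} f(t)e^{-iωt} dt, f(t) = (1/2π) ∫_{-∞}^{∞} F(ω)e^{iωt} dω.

F[g](ω) = \frac{50 \left(\omega^{2} + 850\right)}{\omega^{4} + 800 \omega^{2} + 722500}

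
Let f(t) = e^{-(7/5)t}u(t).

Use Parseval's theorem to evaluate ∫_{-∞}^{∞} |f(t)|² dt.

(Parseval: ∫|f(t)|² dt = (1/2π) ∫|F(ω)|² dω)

∫|f(t)|² dt = \frac{5}{14}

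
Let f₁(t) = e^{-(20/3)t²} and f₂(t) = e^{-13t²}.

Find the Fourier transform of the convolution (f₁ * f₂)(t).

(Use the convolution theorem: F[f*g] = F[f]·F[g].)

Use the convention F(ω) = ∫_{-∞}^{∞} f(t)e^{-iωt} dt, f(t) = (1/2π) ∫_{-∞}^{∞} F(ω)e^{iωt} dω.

F[f₁*f₂](ω) = \frac{\sqrt{195} \pi e^{- \frac{59 \omega^{2}}{1040}}}{130}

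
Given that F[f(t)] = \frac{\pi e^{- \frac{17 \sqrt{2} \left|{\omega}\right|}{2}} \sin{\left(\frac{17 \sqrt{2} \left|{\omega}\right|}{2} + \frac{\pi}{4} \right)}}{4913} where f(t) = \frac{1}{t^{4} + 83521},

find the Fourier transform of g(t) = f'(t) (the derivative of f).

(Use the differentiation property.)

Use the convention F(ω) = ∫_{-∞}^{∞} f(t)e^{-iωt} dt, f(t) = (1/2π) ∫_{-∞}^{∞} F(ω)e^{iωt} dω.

F[g](ω) = \frac{i \pi \omega e^{- \frac{17 \sqrt{2} \left|{\omega}\right|}{2}} \sin{\left(\frac{17 \sqrt{2} \left|{\omega}\right|}{2} + \frac{\pi}{4} \right)}}{4913}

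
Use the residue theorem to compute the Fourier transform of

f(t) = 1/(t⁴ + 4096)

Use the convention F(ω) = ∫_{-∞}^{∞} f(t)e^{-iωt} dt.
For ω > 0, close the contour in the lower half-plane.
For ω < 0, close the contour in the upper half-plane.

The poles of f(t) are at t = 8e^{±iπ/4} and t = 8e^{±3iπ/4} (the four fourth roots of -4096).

Let g(z) = f(z)e^{-iωz}; for large |z| the factor e^{-iωz} decays in the lower half-plane when ω > 0 and in the upper half-plane when ω < 0.

Case ω > 0 (lower half-plane, clockwise contour ⇒ F(ω) = -2πi·ΣRes):
  Res_{z = - 4 \sqrt{2} - 4 \sqrt{2} i} g(z) = \frac{\sqrt{2} i \left(1 - i\right) e^{4 \sqrt{2} \omega \left(-1 + i\right)}}{4096}
  Res_{z = 4 \sqrt{2} - 4 \sqrt{2} i} g(z) = \frac{\sqrt{2} i \left(1 + i\right) e^{- 4 \sqrt{2} \omega \left(1 + i\right)}}{4096}
  F(ω) = -2πi·ΣRes = \frac{\sqrt{2} \pi \left(1 - i\right) \left(e^{8 \sqrt{2} i \omega} + i\right) e^{- 4 \sqrt{2} \omega \left(1 + i\right)}}{2048} = \frac{\sqrt{2} \pi \left(\sin{\left(4 \sqrt{2} \omega \right)} + \cos{\left(4 \sqrt{2} \omega \right)}\right) e^{- 4 \sqrt{2} \omega}}{1024}

Case ω < 0 (upper half-plane, counterclockwise contour ⇒ F(ω) = +2πi·ΣRes):
  Res_{z = 4 \sqrt{2} + 4 \sqrt{2} i} g(z) = \frac{\sqrt{2} i \left(-1 + i\right) e^{4 \sqrt{2} \omega \left(1 - i\right)}}{4096}
  Res_{z = - 4 \sqrt{2} + 4 \sqrt{2} i} g(z) = \frac{\sqrt{2} \left(1 - i\right) e^{4 \sqrt{2} \omega \left(1 + i\right)}}{4096}
  F(ω) = 2πi·ΣRes = - \frac{\sqrt{2} i \pi \left(i \left(1 - i\right) e^{4 \sqrt{2} \omega \left(1 - i\right)} - \left(1 - i\right) e^{4 \sqrt{2} \omega \left(1 + i\right)}\right)}{2048} = \frac{\sqrt{2} \pi \left(- \sin{\left(4 \sqrt{2} \omega \right)} + \cos{\left(4 \sqrt{2} \omega \right)}\right) e^{4 \sqrt{2} \omega}}{1024}

Both cases combine into a single formula in |ω|:

F(ω) = \frac{\sqrt{2} \pi \left(\sin{\left(4 \sqrt{2} \left|{\omega}\right| \right)} + \cos{\left(4 \sqrt{2} \left|{\omega}\right| \right)}\right) e^{- 4 \sqrt{2} \left|{\omega}\right|}}{1024}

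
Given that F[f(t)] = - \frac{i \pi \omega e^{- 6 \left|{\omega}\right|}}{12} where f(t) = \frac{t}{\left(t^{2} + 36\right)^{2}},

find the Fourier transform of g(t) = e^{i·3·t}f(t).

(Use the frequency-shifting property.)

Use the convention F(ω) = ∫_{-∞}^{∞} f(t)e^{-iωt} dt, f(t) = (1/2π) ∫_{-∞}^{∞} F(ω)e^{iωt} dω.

F[g](ω) = \frac{i \pi \left(3 - \omega\right) e^{- 6 \left|{\omega - 3}\right|}}{12}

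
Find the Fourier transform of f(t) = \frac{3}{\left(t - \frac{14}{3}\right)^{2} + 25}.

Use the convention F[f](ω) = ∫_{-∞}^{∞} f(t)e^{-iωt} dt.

F(ω) = \frac{3 \pi e^{- \frac{14 i \omega}{3} - 5 \left|{\omega}\right|}}{5}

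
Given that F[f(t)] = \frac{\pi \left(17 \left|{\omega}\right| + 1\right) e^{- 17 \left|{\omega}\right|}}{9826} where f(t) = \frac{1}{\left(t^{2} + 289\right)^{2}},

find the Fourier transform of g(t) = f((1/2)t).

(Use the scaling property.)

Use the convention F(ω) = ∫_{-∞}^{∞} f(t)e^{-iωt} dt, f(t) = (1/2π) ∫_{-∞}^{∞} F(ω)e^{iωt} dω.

F[g](ω) = \frac{\pi \left(34 \left|{\omega}\right| + 1\right) e^{- 34 \left|{\omega}\right|}}{4913}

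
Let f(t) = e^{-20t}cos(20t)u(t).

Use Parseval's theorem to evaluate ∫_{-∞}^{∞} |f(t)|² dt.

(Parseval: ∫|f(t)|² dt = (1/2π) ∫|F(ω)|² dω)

∫|f(t)|² dt = \frac{3}{160}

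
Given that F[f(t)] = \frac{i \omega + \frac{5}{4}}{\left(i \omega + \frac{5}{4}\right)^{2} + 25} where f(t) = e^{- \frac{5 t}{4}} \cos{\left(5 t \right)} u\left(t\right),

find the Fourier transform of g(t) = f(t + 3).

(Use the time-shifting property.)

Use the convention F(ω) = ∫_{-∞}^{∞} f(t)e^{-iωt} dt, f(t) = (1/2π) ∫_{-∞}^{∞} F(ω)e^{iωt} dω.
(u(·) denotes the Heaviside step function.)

F[g](ω) = \frac{\left(16 i \omega + 20\right) e^{3 i \omega}}{\left(4 i \omega + 5\right)^{2} + 400}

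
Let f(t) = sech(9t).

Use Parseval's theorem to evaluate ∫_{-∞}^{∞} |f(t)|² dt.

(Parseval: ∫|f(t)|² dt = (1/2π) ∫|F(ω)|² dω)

∫|f(t)|² dt = \frac{2}{9}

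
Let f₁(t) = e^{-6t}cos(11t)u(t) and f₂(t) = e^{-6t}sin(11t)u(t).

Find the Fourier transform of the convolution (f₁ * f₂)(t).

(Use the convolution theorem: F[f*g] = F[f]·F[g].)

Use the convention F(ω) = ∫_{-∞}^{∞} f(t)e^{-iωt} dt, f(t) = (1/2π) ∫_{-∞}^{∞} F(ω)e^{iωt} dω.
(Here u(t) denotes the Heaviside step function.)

F[f₁*f₂](ω) = \frac{11 \left(i \omega + 6\right)}{\left(\left(i \omega + 6\right)^{2} + 121\right)^{2}}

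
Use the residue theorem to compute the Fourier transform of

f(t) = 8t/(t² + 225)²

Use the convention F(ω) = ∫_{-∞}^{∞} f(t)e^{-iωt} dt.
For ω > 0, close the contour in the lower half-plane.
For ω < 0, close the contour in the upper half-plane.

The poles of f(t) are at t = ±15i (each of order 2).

Let g(z) = f(z)e^{-iωz}; for large |z| the factor e^{-iωz} decays in the lower half-plane when ω > 0 and in the upper half-plane when ω < 0.

Case ω > 0 (lower half-plane, clockwise contour ⇒ F(ω) = -2πi·ΣRes):
  Res_{z = - 15 i} g(z) = \frac{2 \omega e^{- 15 \omega}}{15} (pole of order 2)
  F(ω) = -2πi·ΣRes = - \frac{4 i \pi \omega e^{- 15 \omega}}{15}

Case ω < 0 (upper half-plane, counterclockwise contour ⇒ F(ω) = +2πi·ΣRes):
  Res_{z = 15 i} g(z) = - \frac{2 \omega e^{15 \omega}}{15} (pole of order 2)
  F(ω) = 2πi·ΣRes = - \frac{4 i \pi \omega e^{15 \omega}}{15}

Both cases combine into a single formula in |ω|:

F(ω) = - \frac{4 i \pi \omega e^{- 15 \left|{\omega}\right|}}{15}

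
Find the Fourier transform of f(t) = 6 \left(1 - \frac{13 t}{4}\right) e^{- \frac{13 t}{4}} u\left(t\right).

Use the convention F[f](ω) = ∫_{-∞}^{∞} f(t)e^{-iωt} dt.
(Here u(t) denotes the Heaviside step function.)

F(ω) = \frac{96 i \omega}{- 16 \omega^{2} + 104 i \omega + 169}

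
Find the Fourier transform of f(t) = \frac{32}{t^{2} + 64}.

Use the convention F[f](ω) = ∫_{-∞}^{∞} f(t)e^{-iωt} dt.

F(ω) = 4 \pi e^{- 8 \left|{\omega}\right|}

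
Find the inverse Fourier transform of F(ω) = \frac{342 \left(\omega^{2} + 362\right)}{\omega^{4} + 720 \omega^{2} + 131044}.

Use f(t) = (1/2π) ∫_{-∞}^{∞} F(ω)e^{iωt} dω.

f(t) = 9 e^{- 19 \left|{t}\right|} \cos{\left(\left|{t}\right| \right)}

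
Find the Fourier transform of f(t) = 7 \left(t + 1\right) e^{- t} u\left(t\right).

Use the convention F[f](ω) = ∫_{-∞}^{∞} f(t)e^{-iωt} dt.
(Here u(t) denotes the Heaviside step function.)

F(ω) = \frac{7 \left(- i \omega - 2\right)}{\omega^{2} - 2 i \omega - 1}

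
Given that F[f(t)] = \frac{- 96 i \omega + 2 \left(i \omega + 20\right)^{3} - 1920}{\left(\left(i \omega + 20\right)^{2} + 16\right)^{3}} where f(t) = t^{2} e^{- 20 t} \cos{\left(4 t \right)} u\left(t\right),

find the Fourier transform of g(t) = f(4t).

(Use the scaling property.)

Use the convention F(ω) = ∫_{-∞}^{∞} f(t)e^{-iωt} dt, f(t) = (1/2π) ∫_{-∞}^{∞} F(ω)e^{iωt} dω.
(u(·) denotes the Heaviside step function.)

F[g](ω) = \frac{32 \left(- 768 i \omega + \left(i \omega + 80\right)^{3} - 61440\right)}{\left(\left(i \omega + 80\right)^{2} + 256\right)^{3}}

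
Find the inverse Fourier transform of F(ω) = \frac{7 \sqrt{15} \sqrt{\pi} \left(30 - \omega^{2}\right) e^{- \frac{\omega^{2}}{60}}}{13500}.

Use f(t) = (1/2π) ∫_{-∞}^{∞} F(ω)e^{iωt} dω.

f(t) = 7 t^{2} e^{- 15 t^{2}}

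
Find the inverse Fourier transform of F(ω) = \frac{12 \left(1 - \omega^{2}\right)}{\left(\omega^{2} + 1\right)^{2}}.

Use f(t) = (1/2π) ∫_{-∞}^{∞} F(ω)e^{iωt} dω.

f(t) = 6 e^{- \left|{t}\right|} \left|{t}\right|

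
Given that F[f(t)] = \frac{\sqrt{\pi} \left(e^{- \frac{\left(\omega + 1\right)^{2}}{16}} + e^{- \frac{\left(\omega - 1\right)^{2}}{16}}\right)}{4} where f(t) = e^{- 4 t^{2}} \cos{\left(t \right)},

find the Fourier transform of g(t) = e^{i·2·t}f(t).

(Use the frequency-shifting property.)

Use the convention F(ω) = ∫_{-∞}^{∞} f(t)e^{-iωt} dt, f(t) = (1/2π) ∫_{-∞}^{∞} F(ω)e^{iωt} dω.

F[g](ω) = \frac{\sqrt{\pi} \left(e^{\frac{\omega}{4}} + e^{\frac{1}{2}}\right) e^{- \frac{\omega^{2}}{16} + \frac{\omega}{8} - \frac{9}{16}}}{4}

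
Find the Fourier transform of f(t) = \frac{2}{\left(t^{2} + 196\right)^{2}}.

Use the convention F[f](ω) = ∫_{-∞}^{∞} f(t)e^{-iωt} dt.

F(ω) = \frac{\pi \left(14 \left|{\omega}\right| + 1\right) e^{- 14 \left|{\omega}\right|}}{2744}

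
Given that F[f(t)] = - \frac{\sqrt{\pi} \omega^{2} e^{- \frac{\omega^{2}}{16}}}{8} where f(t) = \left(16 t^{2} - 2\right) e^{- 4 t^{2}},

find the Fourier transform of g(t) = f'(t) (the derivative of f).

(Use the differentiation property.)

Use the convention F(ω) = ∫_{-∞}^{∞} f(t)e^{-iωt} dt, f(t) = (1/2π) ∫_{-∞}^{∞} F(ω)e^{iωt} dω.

F[g](ω) = - \frac{i \sqrt{\pi} \omega^{3} e^{- \frac{\omega^{2}}{16}}}{8}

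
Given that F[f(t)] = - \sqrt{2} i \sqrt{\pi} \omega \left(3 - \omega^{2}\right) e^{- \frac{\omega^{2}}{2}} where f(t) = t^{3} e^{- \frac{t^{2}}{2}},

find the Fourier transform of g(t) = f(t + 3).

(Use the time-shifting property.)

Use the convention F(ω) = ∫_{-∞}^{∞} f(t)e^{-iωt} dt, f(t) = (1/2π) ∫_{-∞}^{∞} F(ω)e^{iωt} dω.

F[g](ω) = \sqrt{2} i \sqrt{\pi} \omega \left(\omega^{2} - 3\right) e^{\frac{\omega \left(- \omega + 6 i\right)}{2}}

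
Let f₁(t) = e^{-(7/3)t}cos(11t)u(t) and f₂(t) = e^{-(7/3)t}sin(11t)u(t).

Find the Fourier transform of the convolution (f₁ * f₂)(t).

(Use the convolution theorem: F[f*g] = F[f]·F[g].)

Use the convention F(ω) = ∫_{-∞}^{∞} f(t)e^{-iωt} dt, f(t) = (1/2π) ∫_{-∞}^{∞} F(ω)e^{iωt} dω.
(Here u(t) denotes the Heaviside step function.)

F[f₁*f₂](ω) = \frac{297 \left(3 i \omega + 7\right)}{\left(\left(3 i \omega + 7\right)^{2} + 1089\right)^{2}}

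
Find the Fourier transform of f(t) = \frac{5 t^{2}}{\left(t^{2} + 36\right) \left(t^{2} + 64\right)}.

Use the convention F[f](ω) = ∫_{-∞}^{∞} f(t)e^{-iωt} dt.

F(ω) = \frac{5 \pi \left(4 - 3 e^{2 \left|{\omega}\right|}\right) e^{- 8 \left|{\omega}\right|}}{14}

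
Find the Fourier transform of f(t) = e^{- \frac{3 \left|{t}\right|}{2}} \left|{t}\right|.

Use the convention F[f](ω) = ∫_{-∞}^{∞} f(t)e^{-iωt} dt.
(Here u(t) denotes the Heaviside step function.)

F(ω) = \frac{8 \left(9 - 4 \omega^{2}\right)}{\left(4 \omega^{2} + 9\right)^{2}}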